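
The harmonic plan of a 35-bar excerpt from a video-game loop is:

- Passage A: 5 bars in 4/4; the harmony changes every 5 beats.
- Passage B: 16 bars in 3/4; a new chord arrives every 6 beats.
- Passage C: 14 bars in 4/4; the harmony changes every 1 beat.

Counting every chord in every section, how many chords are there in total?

A has 20 beats and chords last 5 each, so 4 chords.
B has 48 beats and chords last 6 each, so 8 chords.
C has 56 beats and chords last 1 each, so 56 chords.
Total: 4 + 8 + 56 = 68.

68 chords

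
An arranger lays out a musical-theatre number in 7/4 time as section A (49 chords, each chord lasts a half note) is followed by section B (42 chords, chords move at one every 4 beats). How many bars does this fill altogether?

A: 49 × 2 = 98 beats = 14 bars.
B: 42 × 4 = 168 beats = 24 bars.
Total: 14 + 24 = 38 bars.

38 bars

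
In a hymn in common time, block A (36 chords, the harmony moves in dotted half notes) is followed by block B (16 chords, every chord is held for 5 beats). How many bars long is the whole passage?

A: 36 × 3 = 108 beats = 27 bars.
B: 16 × 5 = 80 beats = 20 bars.
Total: 27 + 20 = 47 bars.

47 bars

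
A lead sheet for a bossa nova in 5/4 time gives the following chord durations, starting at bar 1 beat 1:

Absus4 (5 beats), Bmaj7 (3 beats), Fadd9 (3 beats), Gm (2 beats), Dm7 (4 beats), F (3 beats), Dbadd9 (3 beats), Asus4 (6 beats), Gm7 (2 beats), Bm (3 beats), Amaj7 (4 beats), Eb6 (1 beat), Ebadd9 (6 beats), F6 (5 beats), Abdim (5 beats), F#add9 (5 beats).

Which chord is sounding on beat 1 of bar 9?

Beat 1 of bar 9 is beat (9−1)×5 + 1 = 41 overall.
Running totals: Absus4 ends at 5, Bmaj7 ends at 8, Fadd9 ends at 11, Gm ends at 13, Dm7 ends at 17, F ends at 20, Dbadd9 ends at 23, Asus4 ends at 29, Gm7 ends at 31, Bm ends at 34, Amaj7 ends at 38, Eb6 ends at 39, Ebadd9 ends at 45.
Beat 41 falls within Ebadd9.

Ebadd9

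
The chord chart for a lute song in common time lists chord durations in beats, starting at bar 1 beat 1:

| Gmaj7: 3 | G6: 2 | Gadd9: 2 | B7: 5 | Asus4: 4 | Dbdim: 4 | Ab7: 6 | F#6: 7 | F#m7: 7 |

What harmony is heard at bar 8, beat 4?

F#6

Beat 4 of bar 8 is beat (8−1)×4 + 4 = 32 overall.
Running totals: Gmaj7 ends at 3, G6 ends at 5, Gadd9 ends at 7, B7 ends at 12, Asus4 ends at 16, Dbdim ends at 20, Ab7 ends at 26, F#6 ends at 33.
Beat 32 falls within F#6.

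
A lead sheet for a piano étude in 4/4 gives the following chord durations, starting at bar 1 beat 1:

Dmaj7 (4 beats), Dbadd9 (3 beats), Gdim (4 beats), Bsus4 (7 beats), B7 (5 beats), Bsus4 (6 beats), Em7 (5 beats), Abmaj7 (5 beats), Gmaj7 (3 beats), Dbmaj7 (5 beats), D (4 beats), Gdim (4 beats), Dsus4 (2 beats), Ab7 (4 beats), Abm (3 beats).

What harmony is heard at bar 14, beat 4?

Beat 4 of bar 14 is beat (14−1)×4 + 4 = 56 overall.
Running totals: Dmaj7 ends at 4, Dbadd9 ends at 7, Gdim ends at 11, Bsus4 ends at 18, B7 ends at 23, Bsus4 ends at 29, Em7 ends at 34, Abmaj7 ends at 39, Gmaj7 ends at 42, Dbmaj7 ends at 47, D ends at 51, Gdim ends at 55, Dsus4 ends at 57.
Beat 56 falls within Dsus4.

Dsus4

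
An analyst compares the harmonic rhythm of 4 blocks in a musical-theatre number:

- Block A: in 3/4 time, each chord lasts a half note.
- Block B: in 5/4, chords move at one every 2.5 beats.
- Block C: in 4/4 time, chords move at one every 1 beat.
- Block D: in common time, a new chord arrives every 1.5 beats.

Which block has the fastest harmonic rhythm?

A: 3 beats/bar ÷ 2 beats/chord = 1.5 chords/bar.
B: 5 beats/bar ÷ 2.5 beats/chord = 2 chords/bar.
C: 4 beats/bar ÷ 1 beat/chord = 4 chords/bar.
D: 4 beats/bar ÷ 1.5 beats/chord = 8/3 chords/bar.
Fastest is C at 4 chords/bar.

Block C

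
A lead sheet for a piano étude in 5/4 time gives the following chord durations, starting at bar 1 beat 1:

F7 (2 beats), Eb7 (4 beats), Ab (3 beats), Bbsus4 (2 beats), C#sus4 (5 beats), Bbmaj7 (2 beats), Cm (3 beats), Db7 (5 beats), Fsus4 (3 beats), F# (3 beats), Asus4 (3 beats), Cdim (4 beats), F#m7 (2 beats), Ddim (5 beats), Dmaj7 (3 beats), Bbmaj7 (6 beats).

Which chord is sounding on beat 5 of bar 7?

Asus4

Beat 5 of bar 7 is beat (7−1)×5 + 5 = 35 overall.
Running totals: F7 ends at 2, Eb7 ends at 6, Ab ends at 9, Bbsus4 ends at 11, C#sus4 ends at 16, Bbmaj7 ends at 18, Cm ends at 21, Db7 ends at 26, Fsus4 ends at 29, F# ends at 32, Asus4 ends at 35.
Beat 35 falls within Asus4.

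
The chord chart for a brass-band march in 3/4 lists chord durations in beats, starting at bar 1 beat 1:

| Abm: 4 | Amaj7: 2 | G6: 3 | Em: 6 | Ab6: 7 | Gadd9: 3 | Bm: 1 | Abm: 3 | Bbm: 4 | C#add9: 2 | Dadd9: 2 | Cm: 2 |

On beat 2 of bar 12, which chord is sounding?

Beat 2 of bar 12 is beat (12−1)×3 + 2 = 35 overall.
Running totals: Abm ends at 4, Amaj7 ends at 6, G6 ends at 9, Em ends at 15, Ab6 ends at 22, Gadd9 ends at 25, Bm ends at 26, Abm ends at 29, Bbm ends at 33, C#add9 ends at 35.
Beat 35 falls within C#add9.

C#add9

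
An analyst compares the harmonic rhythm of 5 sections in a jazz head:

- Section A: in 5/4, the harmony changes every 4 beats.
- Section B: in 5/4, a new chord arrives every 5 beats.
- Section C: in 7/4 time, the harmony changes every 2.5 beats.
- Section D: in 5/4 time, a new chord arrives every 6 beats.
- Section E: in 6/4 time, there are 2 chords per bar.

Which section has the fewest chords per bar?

Section D

A: each chord is 4 beats in 5/4, so 1.25 per bar.
B: each chord is 5 beats in 5/4, so 1 per bar.
C: each chord is 2.5 beats in 7/4, so 2.8 per bar.
D: each chord is 6 beats in 5/4, so 5/6 per bar.
E: each chord is 3 beats in 6/4, so 2 per bar.
Slowest is D at 5/6 chords/bar.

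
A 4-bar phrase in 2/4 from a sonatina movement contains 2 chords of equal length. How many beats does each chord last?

4 beats

4 bars × 2 beats/bar = 8 beats total.
8 beats ÷ 2 chords = 4 beats per chord.
(That is a whole note.)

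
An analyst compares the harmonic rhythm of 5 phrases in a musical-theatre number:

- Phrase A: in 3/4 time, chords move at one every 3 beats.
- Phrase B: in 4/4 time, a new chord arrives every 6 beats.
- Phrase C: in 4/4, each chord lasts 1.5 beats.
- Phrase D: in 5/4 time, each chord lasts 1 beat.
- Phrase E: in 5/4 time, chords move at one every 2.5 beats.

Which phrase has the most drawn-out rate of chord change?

A: 3 beats/bar ÷ 3 beats/chord = 1 chord/bar.
B: 4 beats/bar ÷ 6 beats/chord = 2/3 chords/bar.
C: 4 beats/bar ÷ 1.5 beats/chord = 8/3 chords/bar.
D: 5 beats/bar ÷ 1 beat/chord = 5 chords/bar.
E: 5 beats/bar ÷ 2.5 beats/chord = 2 chords/bar.
Slowest is B at 2/3 chords/bar.

Phrase B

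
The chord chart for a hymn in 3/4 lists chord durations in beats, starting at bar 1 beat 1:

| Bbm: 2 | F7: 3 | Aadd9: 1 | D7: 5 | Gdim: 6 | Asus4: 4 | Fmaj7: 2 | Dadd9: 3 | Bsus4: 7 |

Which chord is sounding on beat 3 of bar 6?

Beat 3 of bar 6 is beat (6−1)×3 + 3 = 18 overall.
Running totals: Bbm ends at 2, F7 ends at 5, Aadd9 ends at 6, D7 ends at 11, Gdim ends at 17, Asus4 ends at 21.
Beat 18 falls within Asus4.

Asus4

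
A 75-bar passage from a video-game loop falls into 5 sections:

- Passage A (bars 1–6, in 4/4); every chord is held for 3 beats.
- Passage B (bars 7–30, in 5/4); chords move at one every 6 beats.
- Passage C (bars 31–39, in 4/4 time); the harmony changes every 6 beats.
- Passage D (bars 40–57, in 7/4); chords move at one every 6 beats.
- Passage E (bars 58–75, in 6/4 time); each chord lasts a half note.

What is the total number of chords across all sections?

109 chords

A: 6·4 = 24 beats, 24/3 = 8 chords.
B: 24·5 = 120 beats, 120/6 = 20 chords.
C: 9·4 = 36 beats, 36/6 = 6 chords.
D: 18·7 = 126 beats, 126/6 = 21 chords.
E: 18·6 = 108 beats, 108/2 = 54 chords.
Total: 8 + 20 + 6 + 21 + 54 = 109.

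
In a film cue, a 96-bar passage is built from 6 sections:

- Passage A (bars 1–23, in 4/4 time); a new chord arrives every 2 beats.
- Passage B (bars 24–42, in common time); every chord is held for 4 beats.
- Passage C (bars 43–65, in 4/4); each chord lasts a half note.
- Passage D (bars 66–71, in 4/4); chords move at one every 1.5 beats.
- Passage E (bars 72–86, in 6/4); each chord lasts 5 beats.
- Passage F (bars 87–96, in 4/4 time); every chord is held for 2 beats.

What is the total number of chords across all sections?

165 chords

A has 92 beats and chords last 2 each, so 46 chords.
B has 76 beats and chords last 4 each, so 19 chords.
C has 92 beats and chords last 2 each, so 46 chords.
D has 24 beats and chords last 1.5 each, so 16 chords.
E has 90 beats and chords last 5 each, so 18 chords.
F has 40 beats and chords last 2 each, so 20 chords.
Total: 46 + 19 + 46 + 16 + 18 + 20 = 165.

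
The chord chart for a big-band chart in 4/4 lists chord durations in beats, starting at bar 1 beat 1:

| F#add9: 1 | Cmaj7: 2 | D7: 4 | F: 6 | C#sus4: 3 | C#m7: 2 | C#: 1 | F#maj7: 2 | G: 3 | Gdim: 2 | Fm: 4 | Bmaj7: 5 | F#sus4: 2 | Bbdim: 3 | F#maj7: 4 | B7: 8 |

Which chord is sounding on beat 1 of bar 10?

F#sus4

Beat 1 of bar 10 is beat (10−1)×4 + 1 = 37 overall.
Running totals: F#add9 ends at 1, Cmaj7 ends at 3, D7 ends at 7, F ends at 13, C#sus4 ends at 16, C#m7 ends at 18, C# ends at 19, F#maj7 ends at 21, G ends at 24, Gdim ends at 26, Fm ends at 30, Bmaj7 ends at 35, F#sus4 ends at 37.
Beat 37 falls within F#sus4.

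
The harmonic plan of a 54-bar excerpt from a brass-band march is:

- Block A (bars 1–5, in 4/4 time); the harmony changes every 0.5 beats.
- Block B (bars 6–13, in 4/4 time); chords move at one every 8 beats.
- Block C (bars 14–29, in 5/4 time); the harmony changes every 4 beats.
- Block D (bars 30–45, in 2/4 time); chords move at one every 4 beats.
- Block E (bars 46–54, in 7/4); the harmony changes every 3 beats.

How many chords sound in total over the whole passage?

A: 5·4 = 20 beats, 20/0.5 = 40 chords.
B: 8·4 = 32 beats, 32/8 = 4 chords.
C: 16·5 = 80 beats, 80/4 = 20 chords.
D: 16·2 = 32 beats, 32/4 = 8 chords.
E: 9·7 = 63 beats, 63/3 = 21 chords.
Total: 40 + 4 + 20 + 8 + 21 = 93.

93 chords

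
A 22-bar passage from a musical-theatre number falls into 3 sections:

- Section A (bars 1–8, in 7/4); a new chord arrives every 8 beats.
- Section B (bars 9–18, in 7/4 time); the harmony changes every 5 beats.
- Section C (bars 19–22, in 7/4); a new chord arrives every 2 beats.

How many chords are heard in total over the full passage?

35 chords

A: 8 bars × 7 beats = 56 beats; 8 beats/chord → 7 chords.
B: 10 bars × 7 beats = 70 beats; 5 beats/chord → 14 chords.
C: 4 bars × 7 beats = 28 beats; 2 beats/chord → 14 chords.
Total: 7 + 14 + 14 = 35.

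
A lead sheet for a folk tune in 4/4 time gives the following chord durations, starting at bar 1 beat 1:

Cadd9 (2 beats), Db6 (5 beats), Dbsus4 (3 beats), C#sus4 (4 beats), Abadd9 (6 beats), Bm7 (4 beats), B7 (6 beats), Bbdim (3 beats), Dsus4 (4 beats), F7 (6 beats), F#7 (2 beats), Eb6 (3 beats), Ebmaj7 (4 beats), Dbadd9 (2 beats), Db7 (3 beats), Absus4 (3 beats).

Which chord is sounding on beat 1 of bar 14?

Beat 1 of bar 14 is beat (14−1)×4 + 1 = 53 overall.
Running totals: Cadd9 ends at 2, Db6 ends at 7, Dbsus4 ends at 10, C#sus4 ends at 14, Abadd9 ends at 20, Bm7 ends at 24, B7 ends at 30, Bbdim ends at 33, Dsus4 ends at 37, F7 ends at 43, F#7 ends at 45, Eb6 ends at 48, Ebmaj7 ends at 52, Dbadd9 ends at 54.
Beat 53 falls within Dbadd9.

Dbadd9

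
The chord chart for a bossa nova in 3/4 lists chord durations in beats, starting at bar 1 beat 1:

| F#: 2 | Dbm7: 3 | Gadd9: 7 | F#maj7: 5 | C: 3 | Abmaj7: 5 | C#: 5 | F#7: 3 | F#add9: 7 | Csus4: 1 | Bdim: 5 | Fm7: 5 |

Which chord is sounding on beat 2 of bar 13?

Beat 2 of bar 13 is beat (13−1)×3 + 2 = 38 overall.
Running totals: F# ends at 2, Dbm7 ends at 5, Gadd9 ends at 12, F#maj7 ends at 17, C ends at 20, Abmaj7 ends at 25, C# ends at 30, F#7 ends at 33, F#add9 ends at 40.
Beat 38 falls within F#add9.

F#add9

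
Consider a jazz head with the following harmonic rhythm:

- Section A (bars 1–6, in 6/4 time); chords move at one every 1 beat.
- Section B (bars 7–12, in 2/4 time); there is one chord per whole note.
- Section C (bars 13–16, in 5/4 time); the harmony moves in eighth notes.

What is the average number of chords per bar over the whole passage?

A: 6 × 6 = 36 beats ÷ 1 = 36 chords.
B: 6 × 2 = 12 beats ÷ 4 = 3 chords.
C: 4 × 5 = 20 beats ÷ 0.5 = 40 chords.
Overall: 79 chords over 16 bars → 79/16 = 79/16 chords per bar.

79/16 chords per bar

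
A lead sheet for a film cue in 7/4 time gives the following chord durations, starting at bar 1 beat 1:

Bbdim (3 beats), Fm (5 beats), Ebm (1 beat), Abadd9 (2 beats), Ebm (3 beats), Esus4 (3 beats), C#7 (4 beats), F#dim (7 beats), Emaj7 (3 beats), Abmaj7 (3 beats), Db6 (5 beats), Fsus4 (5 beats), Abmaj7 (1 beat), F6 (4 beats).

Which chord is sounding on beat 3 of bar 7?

Abmaj7

Beat 3 of bar 7 is beat (7−1)×7 + 3 = 45 overall.
Running totals: Bbdim ends at 3, Fm ends at 8, Ebm ends at 9, Abadd9 ends at 11, Ebm ends at 14, Esus4 ends at 17, C#7 ends at 21, F#dim ends at 28, Emaj7 ends at 31, Abmaj7 ends at 34, Db6 ends at 39, Fsus4 ends at 44, Abmaj7 ends at 45.
Beat 45 falls within Abmaj7.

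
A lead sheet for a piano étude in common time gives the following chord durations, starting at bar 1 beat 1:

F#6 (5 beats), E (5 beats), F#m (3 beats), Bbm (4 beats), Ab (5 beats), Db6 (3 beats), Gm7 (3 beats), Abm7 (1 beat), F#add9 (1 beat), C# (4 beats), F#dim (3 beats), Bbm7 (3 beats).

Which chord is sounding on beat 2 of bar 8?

Beat 2 of bar 8 is beat (8−1)×4 + 2 = 30 overall.
Running totals: F#6 ends at 5, E ends at 10, F#m ends at 13, Bbm ends at 17, Ab ends at 22, Db6 ends at 25, Gm7 ends at 28, Abm7 ends at 29, F#add9 ends at 30.
Beat 30 falls within F#add9.

F#add9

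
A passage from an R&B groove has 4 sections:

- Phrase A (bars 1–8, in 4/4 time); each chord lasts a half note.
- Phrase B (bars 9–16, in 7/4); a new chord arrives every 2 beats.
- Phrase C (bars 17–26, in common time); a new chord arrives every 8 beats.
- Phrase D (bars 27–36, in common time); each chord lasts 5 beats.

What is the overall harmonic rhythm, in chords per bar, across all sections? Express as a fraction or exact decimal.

A: 8 × 4 = 32 beats ÷ 2 = 16 chords.
B: 8 × 7 = 56 beats ÷ 2 = 28 chords.
C: 10 × 4 = 40 beats ÷ 8 = 5 chords.
D: 10 × 4 = 40 beats ÷ 5 = 8 chords.
Overall: 57 chords over 36 bars → 57/36 = 19/12 chords per bar.

19/12 chords per bar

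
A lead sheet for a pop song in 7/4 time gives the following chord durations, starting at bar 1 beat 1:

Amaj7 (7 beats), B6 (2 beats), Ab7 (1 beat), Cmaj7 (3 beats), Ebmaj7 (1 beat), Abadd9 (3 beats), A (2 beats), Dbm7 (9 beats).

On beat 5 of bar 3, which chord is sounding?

A

Beat 5 of bar 3 is beat (3−1)×7 + 5 = 19 overall.
Running totals: Amaj7 ends at 7, B6 ends at 9, Ab7 ends at 10, Cmaj7 ends at 13, Ebmaj7 ends at 14, Abadd9 ends at 17, A ends at 19.
Beat 19 falls within A.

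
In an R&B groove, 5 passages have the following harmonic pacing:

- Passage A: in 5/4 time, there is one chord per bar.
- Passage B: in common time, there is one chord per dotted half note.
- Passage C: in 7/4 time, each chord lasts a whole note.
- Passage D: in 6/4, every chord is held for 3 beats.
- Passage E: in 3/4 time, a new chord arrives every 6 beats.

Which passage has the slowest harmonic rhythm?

Passage E

A: 5/5 = 1 chord/bar.
B: 4/3 = 4/3 chords/bar.
C: 7/4 = 1.75 chords/bar.
D: 6/3 = 2 chords/bar.
E: 3/6 = 0.5 chords/bar.
Slowest is E at 0.5 chords/bar.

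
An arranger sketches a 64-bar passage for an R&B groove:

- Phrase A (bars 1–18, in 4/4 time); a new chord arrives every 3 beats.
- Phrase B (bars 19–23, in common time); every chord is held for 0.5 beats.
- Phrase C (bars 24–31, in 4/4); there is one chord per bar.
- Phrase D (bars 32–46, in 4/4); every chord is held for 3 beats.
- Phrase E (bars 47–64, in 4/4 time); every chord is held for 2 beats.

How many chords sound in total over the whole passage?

A: 18 bars × 4 beats = 72 beats; 3 beats/chord → 24 chords.
B: 5 bars × 4 beats = 20 beats; 0.5 beats/chord → 40 chords.
C: 8 bars × 4 beats = 32 beats; 4 beats/chord → 8 chords.
D: 15 bars × 4 beats = 60 beats; 3 beats/chord → 20 chords.
E: 18 bars × 4 beats = 72 beats; 2 beats/chord → 36 chords.
Total: 24 + 40 + 8 + 20 + 36 = 128.

128 chords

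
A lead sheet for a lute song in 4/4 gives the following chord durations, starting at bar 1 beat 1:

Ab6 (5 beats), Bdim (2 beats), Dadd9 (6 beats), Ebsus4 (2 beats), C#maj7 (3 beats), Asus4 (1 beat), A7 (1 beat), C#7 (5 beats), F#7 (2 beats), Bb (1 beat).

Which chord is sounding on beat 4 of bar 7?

Beat 4 of bar 7 is beat (7−1)×4 + 4 = 28 overall.
Running totals: Ab6 ends at 5, Bdim ends at 7, Dadd9 ends at 13, Ebsus4 ends at 15, C#maj7 ends at 18, Asus4 ends at 19, A7 ends at 20, C#7 ends at 25, F#7 ends at 27, Bb ends at 28.
Beat 28 falls within Bb.

Bb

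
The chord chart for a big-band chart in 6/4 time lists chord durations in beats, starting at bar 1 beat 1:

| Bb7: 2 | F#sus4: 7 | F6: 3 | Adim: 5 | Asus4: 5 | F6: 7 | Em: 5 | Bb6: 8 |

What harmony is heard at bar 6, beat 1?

Em

Beat 1 of bar 6 is beat (6−1)×6 + 1 = 31 overall.
Running totals: Bb7 ends at 2, F#sus4 ends at 9, F6 ends at 12, Adim ends at 17, Asus4 ends at 22, F6 ends at 29, Em ends at 34.
Beat 31 falls within Em.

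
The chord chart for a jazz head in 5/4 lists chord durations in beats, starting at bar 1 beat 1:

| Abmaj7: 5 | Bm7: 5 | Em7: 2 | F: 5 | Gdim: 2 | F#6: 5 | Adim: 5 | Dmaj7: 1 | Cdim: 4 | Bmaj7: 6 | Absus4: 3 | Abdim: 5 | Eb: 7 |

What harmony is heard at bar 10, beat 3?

Beat 3 of bar 10 is beat (10−1)×5 + 3 = 48 overall.
Running totals: Abmaj7 ends at 5, Bm7 ends at 10, Em7 ends at 12, F ends at 17, Gdim ends at 19, F#6 ends at 24, Adim ends at 29, Dmaj7 ends at 30, Cdim ends at 34, Bmaj7 ends at 40, Absus4 ends at 43, Abdim ends at 48.
Beat 48 falls within Abdim.

Abdim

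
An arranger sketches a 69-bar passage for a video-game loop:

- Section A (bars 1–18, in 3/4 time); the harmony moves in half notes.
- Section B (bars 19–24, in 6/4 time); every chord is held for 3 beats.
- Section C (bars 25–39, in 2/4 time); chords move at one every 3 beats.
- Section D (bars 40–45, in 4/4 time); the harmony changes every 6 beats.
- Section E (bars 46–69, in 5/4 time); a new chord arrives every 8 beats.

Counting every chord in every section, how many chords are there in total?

A: 18·3 = 54 beats, 54/2 = 27 chords.
B: 6·6 = 36 beats, 36/3 = 12 chords.
C: 15·2 = 30 beats, 30/3 = 10 chords.
D: 6·4 = 24 beats, 24/6 = 4 chords.
E: 24·5 = 120 beats, 120/8 = 15 chords.
Total: 27 + 12 + 10 + 4 + 15 = 68.

68 chords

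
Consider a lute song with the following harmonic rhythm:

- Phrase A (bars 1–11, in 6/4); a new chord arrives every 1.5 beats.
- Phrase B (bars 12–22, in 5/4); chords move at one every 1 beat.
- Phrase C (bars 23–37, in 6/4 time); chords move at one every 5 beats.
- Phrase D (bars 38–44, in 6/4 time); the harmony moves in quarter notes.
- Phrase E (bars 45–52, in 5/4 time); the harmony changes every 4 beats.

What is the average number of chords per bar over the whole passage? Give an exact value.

3.25 chords per bar

A: 11 bars of 6 beats is 66 beats; at 1.5 beats each that's 44 chords.
B: 11 bars of 5 beats is 55 beats; at 1 beat each that's 55 chords.
C: 15 bars of 6 beats is 90 beats; at 5 beats each that's 18 chords.
D: 7 bars of 6 beats is 42 beats; at 1 beat each that's 42 chords.
E: 8 bars of 5 beats is 40 beats; at 4 beats each that's 10 chords.
Overall: 169 chords over 52 bars → 169/52 = 3.25 chords per bar.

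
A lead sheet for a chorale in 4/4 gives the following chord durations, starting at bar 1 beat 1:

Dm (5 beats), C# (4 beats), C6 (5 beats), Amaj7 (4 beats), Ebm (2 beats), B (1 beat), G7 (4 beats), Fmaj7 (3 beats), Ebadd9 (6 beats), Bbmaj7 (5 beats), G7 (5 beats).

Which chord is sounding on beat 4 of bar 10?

G7

Beat 4 of bar 10 is beat (10−1)×4 + 4 = 40 overall.
Running totals: Dm ends at 5, C# ends at 9, C6 ends at 14, Amaj7 ends at 18, Ebm ends at 20, B ends at 21, G7 ends at 25, Fmaj7 ends at 28, Ebadd9 ends at 34, Bbmaj7 ends at 39, G7 ends at 44.
Beat 40 falls within G7.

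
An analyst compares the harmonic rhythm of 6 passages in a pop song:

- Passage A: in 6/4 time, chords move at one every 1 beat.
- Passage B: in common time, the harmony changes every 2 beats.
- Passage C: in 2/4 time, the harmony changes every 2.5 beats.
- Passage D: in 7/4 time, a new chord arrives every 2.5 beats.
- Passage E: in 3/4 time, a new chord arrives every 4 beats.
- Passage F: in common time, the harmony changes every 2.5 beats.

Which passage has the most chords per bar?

Passage A

A: 6 beats/bar ÷ 1 beat/chord = 6 chords/bar.
B: 4 beats/bar ÷ 2 beats/chord = 2 chords/bar.
C: 2 beats/bar ÷ 2.5 beats/chord = 0.8 chords/bar.
D: 7 beats/bar ÷ 2.5 beats/chord = 2.8 chords/bar.
E: 3 beats/bar ÷ 4 beats/chord = 0.75 chords/bar.
F: 4 beats/bar ÷ 2.5 beats/chord = 1.6 chords/bar.
Fastest is A at 6 chords/bar.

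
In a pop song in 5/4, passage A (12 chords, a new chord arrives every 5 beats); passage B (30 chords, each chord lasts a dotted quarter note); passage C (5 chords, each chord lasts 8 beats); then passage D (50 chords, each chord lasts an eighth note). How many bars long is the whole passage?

A: 12 × 5 = 60 beats = 12 bars.
B: 30 × 1.5 = 45 beats = 9 bars.
C: 5 × 8 = 40 beats = 8 bars.
D: 50 × 0.5 = 25 beats = 5 bars.
Total: 12 + 9 + 8 + 5 = 34 bars.

34 bars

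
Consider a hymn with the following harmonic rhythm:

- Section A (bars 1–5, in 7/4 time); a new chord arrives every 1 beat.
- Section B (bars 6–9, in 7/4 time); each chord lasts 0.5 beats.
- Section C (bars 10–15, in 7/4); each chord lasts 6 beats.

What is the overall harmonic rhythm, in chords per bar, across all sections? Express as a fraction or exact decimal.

A: 5 × 7 = 35 beats ÷ 1 = 35 chords.
B: 4 × 7 = 28 beats ÷ 0.5 = 56 chords.
C: 6 × 7 = 42 beats ÷ 6 = 7 chords.
Overall: 98 chords over 15 bars → 98/15 = 98/15 chords per bar.

98/15 chords per bar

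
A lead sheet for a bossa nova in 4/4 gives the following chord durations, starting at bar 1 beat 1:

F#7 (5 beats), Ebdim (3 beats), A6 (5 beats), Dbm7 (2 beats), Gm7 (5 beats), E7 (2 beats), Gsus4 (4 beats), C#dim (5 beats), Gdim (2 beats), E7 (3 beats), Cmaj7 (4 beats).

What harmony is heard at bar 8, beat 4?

Beat 4 of bar 8 is beat (8−1)×4 + 4 = 32 overall.
Running totals: F#7 ends at 5, Ebdim ends at 8, A6 ends at 13, Dbm7 ends at 15, Gm7 ends at 20, E7 ends at 22, Gsus4 ends at 26, C#dim ends at 31, Gdim ends at 33.
Beat 32 falls within Gdim.

Gdim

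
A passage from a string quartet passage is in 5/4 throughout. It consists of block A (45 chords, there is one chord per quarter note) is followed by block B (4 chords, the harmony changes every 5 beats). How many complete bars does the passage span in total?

A: 45 × 1 = 45 beats = 9 bars.
B: 4 × 5 = 20 beats = 4 bars.
Total: 9 + 4 = 13 bars.

13 bars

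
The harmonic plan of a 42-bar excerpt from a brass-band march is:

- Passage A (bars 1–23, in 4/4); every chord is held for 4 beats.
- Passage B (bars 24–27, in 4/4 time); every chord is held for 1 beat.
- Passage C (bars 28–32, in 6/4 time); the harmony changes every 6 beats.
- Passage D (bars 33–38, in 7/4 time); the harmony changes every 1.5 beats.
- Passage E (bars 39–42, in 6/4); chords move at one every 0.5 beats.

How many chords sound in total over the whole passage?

120 chords

A: 23 bars × 4 beats = 92 beats; 4 beats/chord → 23 chords.
B: 4 bars × 4 beats = 16 beats; 1 beat/chord → 16 chords.
C: 5 bars × 6 beats = 30 beats; 6 beats/chord → 5 chords.
D: 6 bars × 7 beats = 42 beats; 1.5 beats/chord → 28 chords.
E: 4 bars × 6 beats = 24 beats; 0.5 beats/chord → 48 chords.
Total: 23 + 16 + 5 + 28 + 48 = 120.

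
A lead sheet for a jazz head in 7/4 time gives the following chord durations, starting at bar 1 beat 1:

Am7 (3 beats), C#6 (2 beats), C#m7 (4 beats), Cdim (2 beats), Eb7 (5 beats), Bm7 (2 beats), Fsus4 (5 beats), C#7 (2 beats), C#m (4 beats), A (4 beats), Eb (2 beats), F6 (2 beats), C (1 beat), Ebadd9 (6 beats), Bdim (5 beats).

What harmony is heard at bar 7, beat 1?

Ebadd9

Beat 1 of bar 7 is beat (7−1)×7 + 1 = 43 overall.
Running totals: Am7 ends at 3, C#6 ends at 5, C#m7 ends at 9, Cdim ends at 11, Eb7 ends at 16, Bm7 ends at 18, Fsus4 ends at 23, C#7 ends at 25, C#m ends at 29, A ends at 33, Eb ends at 35, F6 ends at 37, C ends at 38, Ebadd9 ends at 44.
Beat 43 falls within Ebadd9.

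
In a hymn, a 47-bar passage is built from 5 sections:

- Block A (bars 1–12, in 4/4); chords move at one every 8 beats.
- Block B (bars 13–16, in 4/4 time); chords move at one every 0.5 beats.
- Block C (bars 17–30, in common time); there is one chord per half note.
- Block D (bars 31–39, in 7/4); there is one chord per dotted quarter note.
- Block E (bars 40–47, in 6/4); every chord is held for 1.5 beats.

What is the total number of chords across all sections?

A has 48 beats and chords last 8 each, so 6 chords.
B has 16 beats and chords last 0.5 each, so 32 chords.
C has 56 beats and chords last 2 each, so 28 chords.
D has 63 beats and chords last 1.5 each, so 42 chords.
E has 48 beats and chords last 1.5 each, so 32 chords.
Total: 6 + 32 + 28 + 42 + 32 = 140.

140 chords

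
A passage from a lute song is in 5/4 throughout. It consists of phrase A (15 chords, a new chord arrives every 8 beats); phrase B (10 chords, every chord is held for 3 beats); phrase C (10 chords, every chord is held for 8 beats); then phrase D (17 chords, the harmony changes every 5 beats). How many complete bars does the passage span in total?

63 bars

A: 15 × 8 = 120 beats = 24 bars.
B: 10 × 3 = 30 beats = 6 bars.
C: 10 × 8 = 80 beats = 16 bars.
D: 17 × 5 = 85 beats = 17 bars.
Total: 24 + 6 + 16 + 17 = 63 bars.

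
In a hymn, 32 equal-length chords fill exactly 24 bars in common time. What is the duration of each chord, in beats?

24 bars × 4 beats/bar = 96 beats total.
96 beats ÷ 32 chords = 3 beats per chord.
(That is a dotted half note.)

3 beats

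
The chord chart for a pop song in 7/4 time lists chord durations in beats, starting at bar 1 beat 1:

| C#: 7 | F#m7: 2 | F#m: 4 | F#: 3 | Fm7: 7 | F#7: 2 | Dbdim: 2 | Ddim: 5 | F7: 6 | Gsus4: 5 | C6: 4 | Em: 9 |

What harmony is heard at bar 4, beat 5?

Beat 5 of bar 4 is beat (4−1)×7 + 5 = 26 overall.
Running totals: C# ends at 7, F#m7 ends at 9, F#m ends at 13, F# ends at 16, Fm7 ends at 23, F#7 ends at 25, Dbdim ends at 27.
Beat 26 falls within Dbdim.

Dbdim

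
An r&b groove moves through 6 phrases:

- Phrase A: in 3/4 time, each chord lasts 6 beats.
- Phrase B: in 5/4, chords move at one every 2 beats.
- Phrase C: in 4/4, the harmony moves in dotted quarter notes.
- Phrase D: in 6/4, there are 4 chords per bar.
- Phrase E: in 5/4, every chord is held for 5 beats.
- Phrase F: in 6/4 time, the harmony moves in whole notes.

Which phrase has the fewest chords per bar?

A: 3 beats/bar ÷ 6 beats/chord = 0.5 chords/bar.
B: 5 beats/bar ÷ 2 beats/chord = 2.5 chords/bar.
C: 4 beats/bar ÷ 1.5 beats/chord = 8/3 chords/bar.
D: 6 beats/bar ÷ 1.5 beats/chord = 4 chords/bar.
E: 5 beats/bar ÷ 5 beats/chord = 1 chord/bar.
F: 6 beats/bar ÷ 4 beats/chord = 1.5 chords/bar.
Slowest is A at 0.5 chords/bar.

Phrase A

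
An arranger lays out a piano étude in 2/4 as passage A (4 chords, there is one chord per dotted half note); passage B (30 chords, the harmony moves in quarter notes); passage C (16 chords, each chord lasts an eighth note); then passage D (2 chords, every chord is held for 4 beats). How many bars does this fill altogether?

29 bars

A: 4 × 3 = 12 beats = 6 bars.
B: 30 × 1 = 30 beats = 15 bars.
C: 16 × 0.5 = 8 beats = 4 bars.
D: 2 × 4 = 8 beats = 4 bars.
Total: 6 + 15 + 4 + 4 = 29 bars.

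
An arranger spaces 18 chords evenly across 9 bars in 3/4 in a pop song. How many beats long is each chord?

1.5 beats

9 bars × 3 beats/bar = 27 beats total.
27 beats ÷ 18 chords = 1.5 beats per chord.
(That is a dotted quarter note.)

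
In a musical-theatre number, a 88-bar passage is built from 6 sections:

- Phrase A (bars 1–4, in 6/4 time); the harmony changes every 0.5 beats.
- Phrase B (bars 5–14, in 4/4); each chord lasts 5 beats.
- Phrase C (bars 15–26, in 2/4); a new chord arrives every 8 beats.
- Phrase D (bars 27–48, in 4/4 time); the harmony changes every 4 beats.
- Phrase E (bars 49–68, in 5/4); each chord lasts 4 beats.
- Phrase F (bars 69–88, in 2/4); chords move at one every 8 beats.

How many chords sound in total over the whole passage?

A has 24 beats and chords last 0.5 each, so 48 chords.
B has 40 beats and chords last 5 each, so 8 chords.
C has 24 beats and chords last 8 each, so 3 chords.
D has 88 beats and chords last 4 each, so 22 chords.
E has 100 beats and chords last 4 each, so 25 chords.
F has 40 beats and chords last 8 each, so 5 chords.
Total: 48 + 8 + 3 + 22 + 25 + 5 = 111.

111 chords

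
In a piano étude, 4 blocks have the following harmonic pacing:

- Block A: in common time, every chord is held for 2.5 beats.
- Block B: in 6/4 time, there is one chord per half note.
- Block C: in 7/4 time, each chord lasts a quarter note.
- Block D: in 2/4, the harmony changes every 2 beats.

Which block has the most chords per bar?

A: each chord is 2.5 beats in 4/4, so 1.6 per bar.
B: each chord is 2 beats in 6/4, so 3 per bar.
C: each chord is 1 beat in 7/4, so 7 per bar.
D: each chord is 2 beats in 2/4, so 1 per bar.
Fastest is C at 7 chords/bar.

Block C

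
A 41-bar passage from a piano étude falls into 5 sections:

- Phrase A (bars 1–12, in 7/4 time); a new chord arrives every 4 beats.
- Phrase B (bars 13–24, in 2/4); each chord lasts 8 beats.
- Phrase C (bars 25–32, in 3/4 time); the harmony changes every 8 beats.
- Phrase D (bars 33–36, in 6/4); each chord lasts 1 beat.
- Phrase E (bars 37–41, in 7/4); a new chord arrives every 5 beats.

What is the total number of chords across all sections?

A has 84 beats and chords last 4 each, so 21 chords.
B has 24 beats and chords last 8 each, so 3 chords.
C has 24 beats and chords last 8 each, so 3 chords.
D has 24 beats and chords last 1 each, so 24 chords.
E has 35 beats and chords last 5 each, so 7 chords.
Total: 21 + 3 + 3 + 24 + 7 = 58.

58 chords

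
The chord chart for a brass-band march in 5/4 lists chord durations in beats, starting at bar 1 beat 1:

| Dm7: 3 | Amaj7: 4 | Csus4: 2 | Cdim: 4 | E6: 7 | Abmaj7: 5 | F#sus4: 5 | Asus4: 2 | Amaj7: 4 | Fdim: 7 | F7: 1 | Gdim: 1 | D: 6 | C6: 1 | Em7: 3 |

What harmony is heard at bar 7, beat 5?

Amaj7

Beat 5 of bar 7 is beat (7−1)×5 + 5 = 35 overall.
Running totals: Dm7 ends at 3, Amaj7 ends at 7, Csus4 ends at 9, Cdim ends at 13, E6 ends at 20, Abmaj7 ends at 25, F#sus4 ends at 30, Asus4 ends at 32, Amaj7 ends at 36.
Beat 35 falls within Amaj7.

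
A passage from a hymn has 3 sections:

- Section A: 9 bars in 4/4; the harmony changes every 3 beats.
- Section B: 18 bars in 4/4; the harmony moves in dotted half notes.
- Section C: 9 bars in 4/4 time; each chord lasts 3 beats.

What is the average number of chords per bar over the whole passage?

A: 9 × 4 = 36 beats ÷ 3 = 12 chords.
B: 18 × 4 = 72 beats ÷ 3 = 24 chords.
C: 9 × 4 = 36 beats ÷ 3 = 12 chords.
Overall: 48 chords over 36 bars → 48/36 = 4/3 chords per bar.

4/3 chords per bar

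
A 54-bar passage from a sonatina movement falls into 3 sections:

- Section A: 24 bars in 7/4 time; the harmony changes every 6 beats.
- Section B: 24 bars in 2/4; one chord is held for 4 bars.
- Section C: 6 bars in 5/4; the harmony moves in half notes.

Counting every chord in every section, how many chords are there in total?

A has 168 beats and chords last 6 each, so 28 chords.
B has 48 beats and chords last 8 each, so 6 chords.
C has 30 beats and chords last 2 each, so 15 chords.
Total: 28 + 6 + 15 = 49.

49 chords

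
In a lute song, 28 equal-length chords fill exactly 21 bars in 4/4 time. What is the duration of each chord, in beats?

21 bars × 4 beats/bar = 84 beats total.
84 beats ÷ 28 chords = 3 beats per chord.
(That is a dotted half note.)

3 beats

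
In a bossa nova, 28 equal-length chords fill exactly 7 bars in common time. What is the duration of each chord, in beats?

1 beat

7 bars × 4 beats/bar = 28 beats total.
28 beats ÷ 28 chords = 1 beats per chord.
(That is a quarter note.)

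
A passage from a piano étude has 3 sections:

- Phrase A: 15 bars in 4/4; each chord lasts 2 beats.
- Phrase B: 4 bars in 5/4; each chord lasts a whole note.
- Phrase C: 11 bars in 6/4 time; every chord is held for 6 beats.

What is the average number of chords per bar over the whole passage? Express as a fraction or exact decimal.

23/15 chords per bar

A: 15 × 4 = 60 beats ÷ 2 = 30 chords.
B: 4 × 5 = 20 beats ÷ 4 = 5 chords.
C: 11 × 6 = 66 beats ÷ 6 = 11 chords.
Overall: 46 chords over 30 bars → 46/30 = 23/15 chords per bar.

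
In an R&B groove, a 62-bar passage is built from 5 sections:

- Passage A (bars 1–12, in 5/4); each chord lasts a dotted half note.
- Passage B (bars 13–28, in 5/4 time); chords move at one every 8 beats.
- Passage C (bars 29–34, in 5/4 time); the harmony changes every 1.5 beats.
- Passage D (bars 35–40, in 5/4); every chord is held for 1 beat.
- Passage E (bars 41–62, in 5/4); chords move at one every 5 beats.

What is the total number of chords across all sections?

A: 12·5 = 60 beats, 60/3 = 20 chords.
B: 16·5 = 80 beats, 80/8 = 10 chords.
C: 6·5 = 30 beats, 30/1.5 = 20 chords.
D: 6·5 = 30 beats, 30/1 = 30 chords.
E: 22·5 = 110 beats, 110/5 = 22 chords.
Total: 20 + 10 + 20 + 30 + 22 = 102.

102 chords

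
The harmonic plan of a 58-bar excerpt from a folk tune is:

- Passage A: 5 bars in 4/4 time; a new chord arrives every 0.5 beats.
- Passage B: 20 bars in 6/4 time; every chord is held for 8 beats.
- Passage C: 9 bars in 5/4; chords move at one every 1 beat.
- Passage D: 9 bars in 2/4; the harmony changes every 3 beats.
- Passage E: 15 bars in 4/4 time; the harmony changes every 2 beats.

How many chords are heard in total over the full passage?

136 chords

A: 5·4 = 20 beats, 20/0.5 = 40 chords.
B: 20·6 = 120 beats, 120/8 = 15 chords.
C: 9·5 = 45 beats, 45/1 = 45 chords.
D: 9·2 = 18 beats, 18/3 = 6 chords.
E: 15·4 = 60 beats, 60/2 = 30 chords.
Total: 40 + 15 + 45 + 6 + 30 = 136.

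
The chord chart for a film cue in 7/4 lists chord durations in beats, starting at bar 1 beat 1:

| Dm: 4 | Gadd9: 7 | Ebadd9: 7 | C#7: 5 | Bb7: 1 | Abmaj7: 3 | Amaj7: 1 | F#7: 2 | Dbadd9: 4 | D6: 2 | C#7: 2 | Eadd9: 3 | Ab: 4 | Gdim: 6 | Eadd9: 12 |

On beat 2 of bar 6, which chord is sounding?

C#7

Beat 2 of bar 6 is beat (6−1)×7 + 2 = 37 overall.
Running totals: Dm ends at 4, Gadd9 ends at 11, Ebadd9 ends at 18, C#7 ends at 23, Bb7 ends at 24, Abmaj7 ends at 27, Amaj7 ends at 28, F#7 ends at 30, Dbadd9 ends at 34, D6 ends at 36, C#7 ends at 38.
Beat 37 falls within C#7.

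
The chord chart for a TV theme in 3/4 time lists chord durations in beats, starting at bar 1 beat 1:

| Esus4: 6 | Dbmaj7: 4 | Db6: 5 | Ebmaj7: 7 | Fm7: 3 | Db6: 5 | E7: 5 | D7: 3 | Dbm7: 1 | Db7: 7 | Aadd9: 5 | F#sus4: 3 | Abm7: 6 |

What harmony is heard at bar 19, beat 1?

Beat 1 of bar 19 is beat (19−1)×3 + 1 = 55 overall.
Running totals: Esus4 ends at 6, Dbmaj7 ends at 10, Db6 ends at 15, Ebmaj7 ends at 22, Fm7 ends at 25, Db6 ends at 30, E7 ends at 35, D7 ends at 38, Dbm7 ends at 39, Db7 ends at 46, Aadd9 ends at 51, F#sus4 ends at 54, Abm7 ends at 60.
Beat 55 falls within Abm7.

Abm7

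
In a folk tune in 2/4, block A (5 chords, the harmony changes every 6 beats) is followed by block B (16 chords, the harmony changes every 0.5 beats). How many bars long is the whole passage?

19 bars

A: 5 × 6 = 30 beats = 15 bars.
B: 16 × 0.5 = 8 beats = 4 bars.
Total: 15 + 4 = 19 bars.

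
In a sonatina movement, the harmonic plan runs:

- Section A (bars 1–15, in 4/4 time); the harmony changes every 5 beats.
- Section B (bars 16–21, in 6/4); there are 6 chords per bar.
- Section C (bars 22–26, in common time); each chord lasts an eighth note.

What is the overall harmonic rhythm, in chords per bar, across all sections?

44/13 chords per bar

A: 15 bars of 4 beats is 60 beats; at 5 beats each that's 12 chords.
B: 6 bars of 6 beats is 36 beats; at 1 beat each that's 36 chords.
C: 5 bars of 4 beats is 20 beats; at 0.5 beats each that's 40 chords.
Overall: 88 chords over 26 bars → 88/26 = 44/13 chords per bar.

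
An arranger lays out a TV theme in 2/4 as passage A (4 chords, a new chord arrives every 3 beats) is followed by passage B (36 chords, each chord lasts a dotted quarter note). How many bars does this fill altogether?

A: 4 × 3 = 12 beats = 6 bars.
B: 36 × 1.5 = 54 beats = 27 bars.
Total: 6 + 27 = 33 bars.

33 bars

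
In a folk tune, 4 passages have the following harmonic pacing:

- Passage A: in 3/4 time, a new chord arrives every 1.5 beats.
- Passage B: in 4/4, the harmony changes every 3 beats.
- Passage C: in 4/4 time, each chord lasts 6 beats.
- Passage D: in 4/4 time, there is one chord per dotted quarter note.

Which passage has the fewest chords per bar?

Passage C

A: 3 beats/bar ÷ 1.5 beats/chord = 2 chords/bar.
B: 4 beats/bar ÷ 3 beats/chord = 4/3 chords/bar.
C: 4 beats/bar ÷ 6 beats/chord = 2/3 chords/bar.
D: 4 beats/bar ÷ 1.5 beats/chord = 8/3 chords/bar.
Slowest is C at 2/3 chords/bar.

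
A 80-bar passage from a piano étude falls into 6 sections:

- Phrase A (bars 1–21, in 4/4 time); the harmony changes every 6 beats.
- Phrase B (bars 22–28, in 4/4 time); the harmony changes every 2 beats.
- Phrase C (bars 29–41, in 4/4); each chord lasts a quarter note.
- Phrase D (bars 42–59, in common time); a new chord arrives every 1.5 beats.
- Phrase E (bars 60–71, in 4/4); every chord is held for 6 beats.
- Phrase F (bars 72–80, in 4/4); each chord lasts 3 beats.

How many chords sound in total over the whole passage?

148 chords

A has 84 beats and chords last 6 each, so 14 chords.
B has 28 beats and chords last 2 each, so 14 chords.
C has 52 beats and chords last 1 each, so 52 chords.
D has 72 beats and chords last 1.5 each, so 48 chords.
E has 48 beats and chords last 6 each, so 8 chords.
F has 36 beats and chords last 3 each, so 12 chords.
Total: 14 + 14 + 52 + 48 + 8 + 12 = 148.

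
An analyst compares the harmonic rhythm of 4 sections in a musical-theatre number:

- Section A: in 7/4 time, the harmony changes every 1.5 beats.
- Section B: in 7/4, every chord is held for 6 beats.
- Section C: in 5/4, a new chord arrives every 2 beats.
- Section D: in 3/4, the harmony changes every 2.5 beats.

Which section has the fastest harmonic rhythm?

A: 7/1.5 = 14/3 chords/bar.
B: 7/6 = 7/6 chords/bar.
C: 5/2 = 2.5 chords/bar.
D: 3/2.5 = 1.2 chords/bar.
Fastest is A at 14/3 chords/bar.

Section A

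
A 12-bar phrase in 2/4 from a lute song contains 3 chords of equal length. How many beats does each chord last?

12 bars × 2 beats/bar = 24 beats total.
24 beats ÷ 3 chords = 8 beats per chord.

8 beats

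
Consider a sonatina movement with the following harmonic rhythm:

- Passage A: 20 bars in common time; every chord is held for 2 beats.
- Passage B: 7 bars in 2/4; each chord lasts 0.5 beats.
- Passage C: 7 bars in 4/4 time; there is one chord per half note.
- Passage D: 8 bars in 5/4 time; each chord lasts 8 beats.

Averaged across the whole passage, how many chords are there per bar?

A: 20 × 4 = 80 beats ÷ 2 = 40 chords.
B: 7 × 2 = 14 beats ÷ 0.5 = 28 chords.
C: 7 × 4 = 28 beats ÷ 2 = 14 chords.
D: 8 × 5 = 40 beats ÷ 8 = 5 chords.
Overall: 87 chords over 42 bars → 87/42 = 29/14 chords per bar.

29/14 chords per bar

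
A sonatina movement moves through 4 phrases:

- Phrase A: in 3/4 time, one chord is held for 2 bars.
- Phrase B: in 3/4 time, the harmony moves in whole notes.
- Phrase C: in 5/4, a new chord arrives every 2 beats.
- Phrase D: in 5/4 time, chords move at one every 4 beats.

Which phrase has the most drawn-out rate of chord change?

Phrase A

A: each chord is 6 beats in 3/4, so 0.5 per bar.
B: each chord is 4 beats in 3/4, so 0.75 per bar.
C: each chord is 2 beats in 5/4, so 2.5 per bar.
D: each chord is 4 beats in 5/4, so 1.25 per bar.
Slowest is A at 0.5 chords/bar.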